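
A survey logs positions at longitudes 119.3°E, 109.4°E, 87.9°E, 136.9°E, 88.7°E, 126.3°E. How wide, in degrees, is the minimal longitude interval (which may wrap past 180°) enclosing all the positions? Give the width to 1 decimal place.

49.0°

Sort the longitudes: +87.9°, +88.7°, +109.4°, +119.3°, +126.3°, +136.9°.
Eastward gaps between consecutive values (wrapping around): 0.8°, 20.7°, 9.9°, 7.0°, 10.6°, 311.0°.
Largest gap = 311.0° ⇒ minimal covering band is its complement: 360° − 311.0° = 49.0°.
Band runs from +87.9° eastward to +136.9°.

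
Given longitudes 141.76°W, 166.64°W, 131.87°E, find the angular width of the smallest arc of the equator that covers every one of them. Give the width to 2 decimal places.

86.37°

Sort the longitudes: -166.64°, -141.76°, +131.87°.
Eastward gaps between consecutive values (wrapping around): 24.88°, 273.63°, 61.49°.
Largest gap = 273.63° ⇒ minimal covering band is its complement: 360° − 273.63° = 86.37°.
Band runs from +131.87° eastward to -141.76°, crossing the antimeridian.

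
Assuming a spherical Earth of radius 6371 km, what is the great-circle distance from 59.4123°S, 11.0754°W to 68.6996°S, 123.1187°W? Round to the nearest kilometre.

Δλ = -123.1187 − -11.0754 = -112.0433°.
Δφ = -68.6996 − -59.4123 = -9.2873°.
a = sin²(Δφ/2) + cos φ₁ · cos φ₂ · sin²(Δλ/2) = 0.133664.
c = 2·atan2(√a, √(1−a)) = 0.74856 rad → d = 6371·c ≈ 4769.06 km.

4769 km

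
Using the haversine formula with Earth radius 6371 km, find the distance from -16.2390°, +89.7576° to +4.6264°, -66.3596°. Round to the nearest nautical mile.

9237 nmi

Δλ = -66.3596 − 89.7576 = -156.1172°.
Δφ = 4.6264 − -16.2390 = 20.8654°.
a = sin²(Δφ/2) + cos φ₁ · cos φ₂ · sin²(Δλ/2) = 0.948795.
c = 2·atan2(√a, √(1−a)) = 2.68507 rad → d = 6371·c ≈ 17106.58 km ≈ 9236.81 nmi.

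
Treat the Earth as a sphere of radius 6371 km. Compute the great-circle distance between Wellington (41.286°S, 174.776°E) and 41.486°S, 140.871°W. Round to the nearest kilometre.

3659 km

Δλ = -140.871 − 174.776 = -315.647°; wrapped into (−180°, 180°]: 44.353°.
Δφ = -41.486 − -41.286 = -0.200°.
a = sin²(Δφ/2) + cos φ₁ · cos φ₂ · sin²(Δλ/2) = 0.080204.
c = 2·atan2(√a, √(1−a)) = 0.57426 rad → d = 6371·c ≈ 3658.64 km.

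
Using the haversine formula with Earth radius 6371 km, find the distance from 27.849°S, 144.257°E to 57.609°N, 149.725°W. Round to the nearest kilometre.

11303 km

Δλ = -149.725 − 144.257 = -293.982°; wrapped into (−180°, 180°]: 66.018°.
Δφ = 57.609 − -27.849 = 85.458°.
a = sin²(Δφ/2) + cos φ₁ · cos φ₂ · sin²(Δλ/2) = 0.600973.
c = 2·atan2(√a, √(1−a)) = 1.77414 rad → d = 6371·c ≈ 11303.05 km.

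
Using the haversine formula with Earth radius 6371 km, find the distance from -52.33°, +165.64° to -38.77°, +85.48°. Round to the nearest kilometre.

6088 km

Δλ = 85.48 − 165.64 = -80.16°.
Δφ = -38.77 − -52.33 = 13.56°.
a = sin²(Δφ/2) + cos φ₁ · cos φ₂ · sin²(Δλ/2) = 0.211456.
c = 2·atan2(√a, √(1−a)) = 0.95564 rad → d = 6371·c ≈ 6088.37 km.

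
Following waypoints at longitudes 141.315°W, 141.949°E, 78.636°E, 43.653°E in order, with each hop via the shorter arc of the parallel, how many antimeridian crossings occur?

1

Leg 1: -141.315° → +141.949°, shortest Δλ = -76.736° (west) — crosses 180°.
Leg 2: +141.949° → +78.636°, shortest Δλ = -63.313° (west) — does not cross 180°.
Leg 3: +78.636° → +43.653°, shortest Δλ = -34.983° (west) — does not cross 180°.
Total crossings: 1.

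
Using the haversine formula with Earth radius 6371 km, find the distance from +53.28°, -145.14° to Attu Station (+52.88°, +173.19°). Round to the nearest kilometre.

Δλ = 173.19 − -145.14 = 318.33°; wrapped into (−180°, 180°]: -41.67°.
Δφ = 52.88 − 53.28 = -0.40°.
a = sin²(Δφ/2) + cos φ₁ · cos φ₂ · sin²(Δλ/2) = 0.045659.
c = 2·atan2(√a, √(1−a)) = 0.43068 rad → d = 6371·c ≈ 2743.87 km.

2744 km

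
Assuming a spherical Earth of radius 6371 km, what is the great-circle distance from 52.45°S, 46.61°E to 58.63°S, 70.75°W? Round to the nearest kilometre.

6440 km

Δλ = -70.75 − 46.61 = -117.36°.
Δφ = -58.63 − -52.45 = -6.18°.
a = sin²(Δφ/2) + cos φ₁ · cos φ₂ · sin²(Δλ/2) = 0.234438.
c = 2·atan2(√a, √(1−a)) = 1.01087 rad → d = 6371·c ≈ 6440.25 km.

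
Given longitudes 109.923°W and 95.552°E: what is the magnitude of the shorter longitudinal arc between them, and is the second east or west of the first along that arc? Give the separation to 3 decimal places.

154.525° west

Raw difference: 95.552 − -109.923 = 205.475°.
Normalise into (−180°, 180°]: 205.475° − 360° = -154.525°.
Negative ⇒ the second point lies to the west; separation 154.525°.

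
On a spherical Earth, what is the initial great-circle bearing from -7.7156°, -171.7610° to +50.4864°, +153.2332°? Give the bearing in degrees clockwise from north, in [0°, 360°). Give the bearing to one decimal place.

336.4°

Δλ = 153.2332 − -171.7610 = 324.9942°; wrapped into (−180°, 180°]: -35.0058°.
θ = atan2( sin Δλ · cos φ₂ , cos φ₁ · sin φ₂ − sin φ₁ · cos φ₂ · cos Δλ )
  = atan2(-0.36500, 0.83446) = -23.625° → normalised to [0°, 360°): 336.375°.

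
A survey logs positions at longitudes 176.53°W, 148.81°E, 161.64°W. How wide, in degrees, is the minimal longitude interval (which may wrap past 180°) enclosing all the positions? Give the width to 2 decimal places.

49.55°

Sort the longitudes: -176.53°, -161.64°, +148.81°.
Eastward gaps between consecutive values (wrapping around): 14.89°, 310.45°, 34.66°.
Largest gap = 310.45° ⇒ minimal covering band is its complement: 360° − 310.45° = 49.55°.
Band runs from +148.81° eastward to -161.64°, crossing the antimeridian.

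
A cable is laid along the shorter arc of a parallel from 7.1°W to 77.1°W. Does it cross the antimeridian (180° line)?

No

Signed shortest Δλ = ((-77.1 − -7.1 + 180) mod 360) − 180 = -70.0°.
Going west by 70.0° from -7.1° reaches -77.1° without touching 180°.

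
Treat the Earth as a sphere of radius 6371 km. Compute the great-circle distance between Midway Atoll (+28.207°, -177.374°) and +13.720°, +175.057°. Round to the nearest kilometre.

1791 km

Δλ = 175.057 − -177.374 = 352.431°; wrapped into (−180°, 180°]: -7.569°.
Δφ = 13.720 − 28.207 = -14.487°.
a = sin²(Δφ/2) + cos φ₁ · cos φ₂ · sin²(Δλ/2) = 0.019627.
c = 2·atan2(√a, √(1−a)) = 0.28112 rad → d = 6371·c ≈ 1791.02 km.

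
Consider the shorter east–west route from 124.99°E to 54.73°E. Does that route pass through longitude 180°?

No

Signed shortest Δλ = ((54.73 − 124.99 + 180) mod 360) − 180 = -70.26°.
Going west by 70.26° from +124.99° reaches +54.73° without touching 180°.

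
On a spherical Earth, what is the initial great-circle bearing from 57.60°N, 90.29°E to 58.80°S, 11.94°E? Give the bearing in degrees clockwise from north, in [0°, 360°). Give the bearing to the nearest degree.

223°

Δλ = 11.94 − 90.29 = -78.35°.
θ = atan2( sin Δλ · cos φ₂ , cos φ₁ · sin φ₂ − sin φ₁ · cos φ₂ · cos Δλ )
  = atan2(-0.50736, -0.54665) = -137.135° → normalised to [0°, 360°): 222.865°.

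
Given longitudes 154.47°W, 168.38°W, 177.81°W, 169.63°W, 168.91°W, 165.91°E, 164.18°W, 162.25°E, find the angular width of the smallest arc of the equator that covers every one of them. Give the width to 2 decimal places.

43.28°

Sort the longitudes: -177.81°, -169.63°, -168.91°, -168.38°, -164.18°, -154.47°, +162.25°, +165.91°.
Eastward gaps between consecutive values (wrapping around): 8.18°, 0.72°, 0.53°, 4.20°, 9.71°, 316.72°, 3.66°, 16.28°.
Largest gap = 316.72° ⇒ minimal covering band is its complement: 360° − 316.72° = 43.28°.
Band runs from +162.25° eastward to -154.47°, crossing the antimeridian.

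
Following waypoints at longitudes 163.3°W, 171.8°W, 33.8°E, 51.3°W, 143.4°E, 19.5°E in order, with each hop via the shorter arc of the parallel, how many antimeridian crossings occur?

2

Leg 1: -163.3° → -171.8°, shortest Δλ = -8.5° (west) — does not cross 180°.
Leg 2: -171.8° → +33.8°, shortest Δλ = -154.4° (west) — crosses 180°.
Leg 3: +33.8° → -51.3°, shortest Δλ = -85.1° (west) — does not cross 180°.
Leg 4: -51.3° → +143.4°, shortest Δλ = -165.3° (west) — crosses 180°.
Leg 5: +143.4° → +19.5°, shortest Δλ = -123.9° (west) — does not cross 180°.
Total crossings: 2.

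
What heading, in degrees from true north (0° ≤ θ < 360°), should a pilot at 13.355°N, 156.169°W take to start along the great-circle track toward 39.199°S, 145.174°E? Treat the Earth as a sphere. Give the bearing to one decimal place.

223.1°

Δλ = 145.174 − -156.169 = 301.343°; wrapped into (−180°, 180°]: -58.657°.
θ = atan2( sin Δλ · cos φ₂ , cos φ₁ · sin φ₂ − sin φ₁ · cos φ₂ · cos Δλ )
  = atan2(-0.66187, -0.70803) = -136.930° → normalised to [0°, 360°): 223.070°.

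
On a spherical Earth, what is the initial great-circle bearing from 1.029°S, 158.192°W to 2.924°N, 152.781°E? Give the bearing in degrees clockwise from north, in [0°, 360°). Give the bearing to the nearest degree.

Δλ = 152.781 − -158.192 = 310.973°; wrapped into (−180°, 180°]: -49.027°.
θ = atan2( sin Δλ · cos φ₂ , cos φ₁ · sin φ₂ − sin φ₁ · cos φ₂ · cos Δλ )
  = atan2(-0.75404, 0.06276) = -85.242° → normalised to [0°, 360°): 274.758°.

275°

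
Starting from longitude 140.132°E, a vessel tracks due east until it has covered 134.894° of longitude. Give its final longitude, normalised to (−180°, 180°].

Start at +140.132°; shift +134.894° → +275.026°.
+275.026° lies outside (−180°, 180°]; subtract 360° → -84.974°.

84.974°W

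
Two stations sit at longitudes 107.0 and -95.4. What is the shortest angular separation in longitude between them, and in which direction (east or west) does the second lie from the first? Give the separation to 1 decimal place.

157.6° east

Raw difference: -95.4 − 107.0 = -202.4°.
Normalise into (−180°, 180°]: -202.4° + 360° = 157.6°.
Positive ⇒ the second point lies to the east; separation 157.6°.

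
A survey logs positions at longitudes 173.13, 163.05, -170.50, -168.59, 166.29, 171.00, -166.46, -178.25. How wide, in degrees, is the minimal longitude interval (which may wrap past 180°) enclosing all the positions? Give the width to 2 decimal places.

30.49°

Sort the longitudes: -178.25°, -170.50°, -168.59°, -166.46°, +163.05°, +166.29°, +171.00°, +173.13°.
Eastward gaps between consecutive values (wrapping around): 7.75°, 1.91°, 2.13°, 329.51°, 3.24°, 4.71°, 2.13°, 8.62°.
Largest gap = 329.51° ⇒ minimal covering band is its complement: 360° − 329.51° = 30.49°.
Band runs from +163.05° eastward to -166.46°, crossing the antimeridian.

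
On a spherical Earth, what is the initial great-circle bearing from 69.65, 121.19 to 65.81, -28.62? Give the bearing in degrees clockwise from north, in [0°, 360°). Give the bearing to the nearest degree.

342°

Δλ = -28.62 − 121.19 = -149.81°.
θ = atan2( sin Δλ · cos φ₂ , cos φ₁ · sin φ₂ − sin φ₁ · cos φ₂ · cos Δλ )
  = atan2(-0.20606, 0.64930) = -17.607° → normalised to [0°, 360°): 342.393°.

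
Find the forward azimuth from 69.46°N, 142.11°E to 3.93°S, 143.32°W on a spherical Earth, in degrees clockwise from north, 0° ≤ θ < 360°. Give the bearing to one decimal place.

105.8°

Δλ = -143.32 − 142.11 = -285.43°; wrapped into (−180°, 180°]: 74.57°.
θ = atan2( sin Δλ · cos φ₂ , cos φ₁ · sin φ₂ − sin φ₁ · cos φ₂ · cos Δλ )
  = atan2(0.96169, -0.27261) = 105.826° → normalised to [0°, 360°): 105.826°.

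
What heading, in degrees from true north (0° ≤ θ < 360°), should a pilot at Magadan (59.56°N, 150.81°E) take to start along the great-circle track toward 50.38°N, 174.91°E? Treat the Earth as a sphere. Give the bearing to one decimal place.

Δλ = 174.91 − 150.81 = 24.10°.
θ = atan2( sin Δλ · cos φ₂ , cos φ₁ · sin φ₂ − sin φ₁ · cos φ₂ · cos Δλ )
  = atan2(0.26039, -0.11161) = 113.202° → normalised to [0°, 360°): 113.202°.

113.2°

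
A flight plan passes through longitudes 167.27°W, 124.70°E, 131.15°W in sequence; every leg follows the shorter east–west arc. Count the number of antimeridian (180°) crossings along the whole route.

2

Leg 1: -167.27° → +124.70°, shortest Δλ = -68.03° (west) — crosses 180°.
Leg 2: +124.70° → -131.15°, shortest Δλ = 104.15° (east) — crosses 180°.
Total crossings: 2.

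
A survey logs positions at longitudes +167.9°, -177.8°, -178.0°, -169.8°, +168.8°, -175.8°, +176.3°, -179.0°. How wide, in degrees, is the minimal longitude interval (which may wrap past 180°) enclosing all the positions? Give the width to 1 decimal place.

22.3°

Sort the longitudes: -179.0°, -178.0°, -177.8°, -175.8°, -169.8°, +167.9°, +168.8°, +176.3°.
Eastward gaps between consecutive values (wrapping around): 1.0°, 0.2°, 2.0°, 6.0°, 337.7°, 0.9°, 7.5°, 4.7°.
Largest gap = 337.7° ⇒ minimal covering band is its complement: 360° − 337.7° = 22.3°.
Band runs from +167.9° eastward to -169.8°, crossing the antimeridian.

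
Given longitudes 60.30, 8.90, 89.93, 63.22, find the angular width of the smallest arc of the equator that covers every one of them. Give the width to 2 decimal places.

81.03°

Sort the longitudes: +8.90°, +60.30°, +63.22°, +89.93°.
Eastward gaps between consecutive values (wrapping around): 51.40°, 2.92°, 26.71°, 278.97°.
Largest gap = 278.97° ⇒ minimal covering band is its complement: 360° − 278.97° = 81.03°.
Band runs from +8.90° eastward to +89.93°.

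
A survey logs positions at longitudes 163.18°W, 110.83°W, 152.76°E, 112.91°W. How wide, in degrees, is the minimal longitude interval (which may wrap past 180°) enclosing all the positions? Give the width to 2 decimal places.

Sort the longitudes: -163.18°, -112.91°, -110.83°, +152.76°.
Eastward gaps between consecutive values (wrapping around): 50.27°, 2.08°, 263.59°, 44.06°.
Largest gap = 263.59° ⇒ minimal covering band is its complement: 360° − 263.59° = 96.41°.
Band runs from +152.76° eastward to -110.83°, crossing the antimeridian.

96.41°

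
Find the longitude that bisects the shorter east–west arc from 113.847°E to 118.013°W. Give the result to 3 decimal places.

177.917°E

Signed shortest Δλ from +113.847° to -118.013° is +128.140°.
Midpoint longitude = +113.847° + (+128.140°)/2 = +113.847° + 64.070° = +177.917°.
(The naïve average (+113.847 + -118.013)/2 = -2.083° is on the wrong side of the globe.)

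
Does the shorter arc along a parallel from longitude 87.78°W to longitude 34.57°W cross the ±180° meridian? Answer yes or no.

Signed shortest Δλ = ((-34.57 − -87.78 + 180) mod 360) − 180 = 53.21°.
Going east by 53.21° from -87.78° reaches -34.57° without touching 180°.

No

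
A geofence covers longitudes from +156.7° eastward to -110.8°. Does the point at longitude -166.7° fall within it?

Band width going east from +156.7° to -110.8°: ((-110.8 − 156.7) mod 360) = 92.5°.
Offset of -166.7° east of the west edge: ((-166.7 − 156.7) mod 360) = 36.6°.
36.6° ≤ 92.5° ⇒ inside.

Yes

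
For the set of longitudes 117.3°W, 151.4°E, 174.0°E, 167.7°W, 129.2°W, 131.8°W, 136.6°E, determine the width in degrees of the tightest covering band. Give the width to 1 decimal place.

Sort the longitudes: -167.7°, -131.8°, -129.2°, -117.3°, +136.6°, +151.4°, +174.0°.
Eastward gaps between consecutive values (wrapping around): 35.9°, 2.6°, 11.9°, 253.9°, 14.8°, 22.6°, 18.3°.
Largest gap = 253.9° ⇒ minimal covering band is its complement: 360° − 253.9° = 106.1°.
Band runs from +136.6° eastward to -117.3°, crossing the antimeridian.

106.1°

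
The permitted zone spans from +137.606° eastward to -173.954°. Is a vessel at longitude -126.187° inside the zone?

Band width going east from +137.606° to -173.954°: ((-173.954 − 137.606) mod 360) = 48.440°.
Offset of -126.187° east of the west edge: ((-126.187 − 137.606) mod 360) = 96.207°.
96.207° > 48.440° ⇒ outside.

No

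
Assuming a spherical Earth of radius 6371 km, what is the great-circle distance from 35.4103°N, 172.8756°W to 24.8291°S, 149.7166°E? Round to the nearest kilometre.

7769 km

Δλ = 149.7166 − -172.8756 = 322.5922°; wrapped into (−180°, 180°]: -37.4078°.
Δφ = -24.8291 − 35.4103 = -60.2394°.
a = sin²(Δφ/2) + cos φ₁ · cos φ₂ · sin²(Δλ/2) = 0.327876.
c = 2·atan2(√a, √(1−a)) = 1.21936 rad → d = 6371·c ≈ 7768.54 km.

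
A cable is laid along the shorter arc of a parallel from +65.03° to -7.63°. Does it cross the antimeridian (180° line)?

No

Signed shortest Δλ = ((-7.63 − 65.03 + 180) mod 360) − 180 = -72.66°.
Going west by 72.66° from +65.03° reaches -7.63° without touching 180°.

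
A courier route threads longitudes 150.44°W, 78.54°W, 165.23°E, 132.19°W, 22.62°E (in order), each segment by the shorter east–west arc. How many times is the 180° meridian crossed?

Leg 1: -150.44° → -78.54°, shortest Δλ = 71.9° (east) — does not cross 180°.
Leg 2: -78.54° → +165.23°, shortest Δλ = -116.23° (west) — crosses 180°.
Leg 3: +165.23° → -132.19°, shortest Δλ = 62.58° (east) — crosses 180°.
Leg 4: -132.19° → +22.62°, shortest Δλ = 154.81° (east) — does not cross 180°.
Total crossings: 2.

2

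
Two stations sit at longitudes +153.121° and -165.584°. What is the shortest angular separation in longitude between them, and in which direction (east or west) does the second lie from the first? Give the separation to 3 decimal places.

Raw difference: -165.584 − 153.121 = -318.705°.
Normalise into (−180°, 180°]: -318.705° + 360° = 41.295°.
Positive ⇒ the second point lies to the east; separation 41.295°.

41.295° east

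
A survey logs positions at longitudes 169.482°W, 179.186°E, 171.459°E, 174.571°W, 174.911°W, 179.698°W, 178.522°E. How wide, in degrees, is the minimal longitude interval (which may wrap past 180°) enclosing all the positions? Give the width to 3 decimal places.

Sort the longitudes: -179.698°, -174.911°, -174.571°, -169.482°, +171.459°, +178.522°, +179.186°.
Eastward gaps between consecutive values (wrapping around): 4.787°, 0.340°, 5.089°, 340.941°, 7.063°, 0.664°, 1.116°.
Largest gap = 340.941° ⇒ minimal covering band is its complement: 360° − 340.941° = 19.059°.
Band runs from +171.459° eastward to -169.482°, crossing the antimeridian.

19.059°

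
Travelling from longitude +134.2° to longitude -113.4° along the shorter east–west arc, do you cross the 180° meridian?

Naïve |-113.4 − 134.2| = 247.6° > 180°, so the shorter arc goes the other way round — across 180°.
Signed shortest Δλ = ((-113.4 − 134.2 + 180) mod 360) − 180 = 112.4°.
Going east by 112.4° from +134.2° passes through 180° before reaching -113.4°.

Yes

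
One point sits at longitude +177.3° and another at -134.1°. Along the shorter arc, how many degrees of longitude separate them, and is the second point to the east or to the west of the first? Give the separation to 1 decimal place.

48.6° east

Raw difference: -134.1 − 177.3 = -311.4°.
Normalise into (−180°, 180°]: -311.4° + 360° = 48.6°.
Positive ⇒ the second point lies to the east; separation 48.6°.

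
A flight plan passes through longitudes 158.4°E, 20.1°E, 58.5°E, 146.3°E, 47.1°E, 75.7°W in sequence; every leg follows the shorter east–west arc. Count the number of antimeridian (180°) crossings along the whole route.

0

Leg 1: +158.4° → +20.1°, shortest Δλ = -138.3° (west) — does not cross 180°.
Leg 2: +20.1° → +58.5°, shortest Δλ = 38.4° (east) — does not cross 180°.
Leg 3: +58.5° → +146.3°, shortest Δλ = 87.8° (east) — does not cross 180°.
Leg 4: +146.3° → +47.1°, shortest Δλ = -99.2° (west) — does not cross 180°.
Leg 5: +47.1° → -75.7°, shortest Δλ = -122.8° (west) — does not cross 180°.
Total crossings: 0.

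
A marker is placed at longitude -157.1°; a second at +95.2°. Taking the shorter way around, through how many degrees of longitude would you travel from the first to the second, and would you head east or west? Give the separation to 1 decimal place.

Raw difference: 95.2 − -157.1 = 252.3°.
Normalise into (−180°, 180°]: 252.3° − 360° = -107.7°.
Negative ⇒ the second point lies to the west; separation 107.7°.

107.7° west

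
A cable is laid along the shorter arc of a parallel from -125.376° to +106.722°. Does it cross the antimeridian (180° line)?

Yes

Naïve |106.722 − -125.376| = 232.098° > 180°, so the shorter arc goes the other way round — across 180°.
Signed shortest Δλ = ((106.722 − -125.376 + 180) mod 360) − 180 = -127.902°.
Going west by 127.902° from -125.376° passes through 180° before reaching +106.722°.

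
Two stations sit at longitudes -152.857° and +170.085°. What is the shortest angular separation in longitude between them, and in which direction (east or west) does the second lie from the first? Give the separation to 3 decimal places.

Raw difference: 170.085 − -152.857 = 322.942°.
Normalise into (−180°, 180°]: 322.942° − 360° = -37.058°.
Negative ⇒ the second point lies to the west; separation 37.058°.

37.058° west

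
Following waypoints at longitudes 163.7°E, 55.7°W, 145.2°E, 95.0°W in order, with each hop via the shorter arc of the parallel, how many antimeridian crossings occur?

Leg 1: +163.7° → -55.7°, shortest Δλ = 140.6° (east) — crosses 180°.
Leg 2: -55.7° → +145.2°, shortest Δλ = -159.1° (west) — crosses 180°.
Leg 3: +145.2° → -95.0°, shortest Δλ = 119.8° (east) — crosses 180°.
Total crossings: 3.

3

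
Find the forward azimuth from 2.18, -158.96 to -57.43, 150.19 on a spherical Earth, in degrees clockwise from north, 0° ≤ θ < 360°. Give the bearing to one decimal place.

206.0°

Δλ = 150.19 − -158.96 = 309.15°; wrapped into (−180°, 180°]: -50.85°.
θ = atan2( sin Δλ · cos φ₂ , cos φ₁ · sin φ₂ − sin φ₁ · cos φ₂ · cos Δλ )
  = atan2(-0.41747, -0.85505) = -153.976° → normalised to [0°, 360°): 206.024°.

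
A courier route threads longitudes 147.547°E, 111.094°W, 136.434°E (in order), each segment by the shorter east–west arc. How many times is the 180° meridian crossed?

Leg 1: +147.547° → -111.094°, shortest Δλ = 101.359° (east) — crosses 180°.
Leg 2: -111.094° → +136.434°, shortest Δλ = -112.472° (west) — crosses 180°.
Total crossings: 2.

2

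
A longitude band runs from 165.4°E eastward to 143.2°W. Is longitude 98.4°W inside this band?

No

Band width going east from +165.4° to -143.2°: ((-143.2 − 165.4) mod 360) = 51.4°.
Offset of -98.4° east of the west edge: ((-98.4 − 165.4) mod 360) = 96.2°.
96.2° > 51.4° ⇒ outside.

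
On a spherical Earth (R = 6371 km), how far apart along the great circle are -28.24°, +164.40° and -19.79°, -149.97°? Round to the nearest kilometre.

Δλ = -149.97 − 164.40 = -314.37°; wrapped into (−180°, 180°]: 45.63°.
Δφ = -19.79 − -28.24 = 8.45°.
a = sin²(Δφ/2) + cos φ₁ · cos φ₂ · sin²(Δλ/2) = 0.130064.
c = 2·atan2(√a, √(1−a)) = 0.73792 rad → d = 6371·c ≈ 4701.26 km.

4701 km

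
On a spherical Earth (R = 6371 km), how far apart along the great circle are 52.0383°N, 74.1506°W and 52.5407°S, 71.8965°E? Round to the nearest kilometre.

Δλ = 71.8965 − -74.1506 = 146.0471°.
Δφ = -52.5407 − 52.0383 = -104.5790°.
a = sin²(Δφ/2) + cos φ₁ · cos φ₂ · sin²(Δλ/2) = 0.968086.
c = 2·atan2(√a, √(1−a)) = 2.78238 rad → d = 6371·c ≈ 17726.52 km.

17727 km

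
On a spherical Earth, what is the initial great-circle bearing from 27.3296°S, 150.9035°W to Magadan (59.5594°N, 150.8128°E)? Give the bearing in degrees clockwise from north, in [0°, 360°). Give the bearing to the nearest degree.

Δλ = 150.8128 − -150.9035 = 301.7163°; wrapped into (−180°, 180°]: -58.2837°.
θ = atan2( sin Δλ · cos φ₂ , cos φ₁ · sin φ₂ − sin φ₁ · cos φ₂ · cos Δλ )
  = atan2(-0.43098, 0.88820) = -25.884° → normalised to [0°, 360°): 334.116°.

334°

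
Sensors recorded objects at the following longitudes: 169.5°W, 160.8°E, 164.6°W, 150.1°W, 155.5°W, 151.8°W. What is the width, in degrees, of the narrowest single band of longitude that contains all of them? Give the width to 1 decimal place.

49.1°

Sort the longitudes: -169.5°, -164.6°, -155.5°, -151.8°, -150.1°, +160.8°.
Eastward gaps between consecutive values (wrapping around): 4.9°, 9.1°, 3.7°, 1.7°, 310.9°, 29.7°.
Largest gap = 310.9° ⇒ minimal covering band is its complement: 360° − 310.9° = 49.1°.
Band runs from +160.8° eastward to -150.1°, crossing the antimeridian.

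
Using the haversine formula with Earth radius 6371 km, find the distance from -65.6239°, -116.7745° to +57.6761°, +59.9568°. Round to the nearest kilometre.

Δλ = 59.9568 − -116.7745 = 176.7313°.
Δφ = 57.6761 − -65.6239 = 123.3000°.
a = sin²(Δφ/2) + cos φ₁ · cos φ₂ · sin²(Δλ/2) = 0.995018.
c = 2·atan2(√a, √(1−a)) = 3.00030 rad → d = 6371·c ≈ 19114.94 km.

19115 km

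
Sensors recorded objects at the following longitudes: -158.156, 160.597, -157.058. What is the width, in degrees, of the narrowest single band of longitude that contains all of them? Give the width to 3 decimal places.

42.345°

Sort the longitudes: -158.156°, -157.058°, +160.597°.
Eastward gaps between consecutive values (wrapping around): 1.098°, 317.655°, 41.247°.
Largest gap = 317.655° ⇒ minimal covering band is its complement: 360° − 317.655° = 42.345°.
Band runs from +160.597° eastward to -157.058°, crossing the antimeridian.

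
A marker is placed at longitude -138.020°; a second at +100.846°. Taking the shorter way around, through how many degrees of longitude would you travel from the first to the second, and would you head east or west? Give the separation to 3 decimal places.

Raw difference: 100.846 − -138.020 = 238.866°.
Normalise into (−180°, 180°]: 238.866° − 360° = -121.134°.
Negative ⇒ the second point lies to the west; separation 121.134°.

121.134° west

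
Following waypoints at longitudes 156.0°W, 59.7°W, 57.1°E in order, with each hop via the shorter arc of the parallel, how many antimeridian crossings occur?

Leg 1: -156.0° → -59.7°, shortest Δλ = 96.3° (east) — does not cross 180°.
Leg 2: -59.7° → +57.1°, shortest Δλ = 116.8° (east) — does not cross 180°.
Total crossings: 0.

0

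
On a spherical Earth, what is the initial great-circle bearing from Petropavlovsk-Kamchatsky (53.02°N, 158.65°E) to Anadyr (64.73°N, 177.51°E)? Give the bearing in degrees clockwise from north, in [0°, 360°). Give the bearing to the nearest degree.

32°

Δλ = 177.51 − 158.65 = 18.86°.
θ = atan2( sin Δλ · cos φ₂ , cos φ₁ · sin φ₂ − sin φ₁ · cos φ₂ · cos Δλ )
  = atan2(0.13799, 0.22127) = 31.950° → normalised to [0°, 360°): 31.950°.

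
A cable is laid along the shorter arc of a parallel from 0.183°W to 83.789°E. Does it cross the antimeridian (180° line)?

No

Signed shortest Δλ = ((83.789 − -0.183 + 180) mod 360) − 180 = 83.972°.
Going east by 83.972° from -0.183° reaches +83.789° without touching 180°.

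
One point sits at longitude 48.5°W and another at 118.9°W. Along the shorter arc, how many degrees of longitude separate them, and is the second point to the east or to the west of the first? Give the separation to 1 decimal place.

Raw difference: -118.9 − -48.5 = -70.4°.
Normalise into (−180°, 180°]: -70.4° stays -70.4°.
Negative ⇒ the second point lies to the west; separation 70.4°.

70.4° west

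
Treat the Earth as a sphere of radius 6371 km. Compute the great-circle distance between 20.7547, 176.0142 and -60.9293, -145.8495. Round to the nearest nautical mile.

5240 nmi

Δλ = -145.8495 − 176.0142 = -321.8637°; wrapped into (−180°, 180°]: 38.1363°.
Δφ = -60.9293 − 20.7547 = -81.6840°.
a = sin²(Δφ/2) + cos φ₁ · cos φ₂ · sin²(Δλ/2) = 0.476176.
c = 2·atan2(√a, √(1−a)) = 1.52313 rad → d = 6371·c ≈ 9703.87 km ≈ 5239.67 nmi.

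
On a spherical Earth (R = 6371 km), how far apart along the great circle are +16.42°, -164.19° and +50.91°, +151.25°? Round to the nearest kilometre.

5497 km

Δλ = 151.25 − -164.19 = 315.44°; wrapped into (−180°, 180°]: -44.56°.
Δφ = 50.91 − 16.42 = 34.49°.
a = sin²(Δφ/2) + cos φ₁ · cos φ₂ · sin²(Δλ/2) = 0.174826.
c = 2·atan2(√a, √(1−a)) = 0.86275 rad → d = 6371·c ≈ 5496.61 km.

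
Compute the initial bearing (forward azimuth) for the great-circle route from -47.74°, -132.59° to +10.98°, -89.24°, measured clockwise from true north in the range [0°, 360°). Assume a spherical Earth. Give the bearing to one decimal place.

45.8°

Δλ = -89.24 − -132.59 = 43.35°.
θ = atan2( sin Δλ · cos φ₂ , cos φ₁ · sin φ₂ − sin φ₁ · cos φ₂ · cos Δλ )
  = atan2(0.67389, 0.65642) = 45.752° → normalised to [0°, 360°): 45.752°.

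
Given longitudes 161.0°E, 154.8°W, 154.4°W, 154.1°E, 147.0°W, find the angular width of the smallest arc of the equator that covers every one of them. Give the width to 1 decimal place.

Sort the longitudes: -154.8°, -154.4°, -147.0°, +154.1°, +161.0°.
Eastward gaps between consecutive values (wrapping around): 0.4°, 7.4°, 301.1°, 6.9°, 44.2°.
Largest gap = 301.1° ⇒ minimal covering band is its complement: 360° − 301.1° = 58.9°.
Band runs from +154.1° eastward to -147.0°, crossing the antimeridian.

58.9°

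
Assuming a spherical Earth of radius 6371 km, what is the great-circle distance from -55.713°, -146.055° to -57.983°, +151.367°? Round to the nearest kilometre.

3676 km

Δλ = 151.367 − -146.055 = 297.422°; wrapped into (−180°, 180°]: -62.578°.
Δφ = -57.983 − -55.713 = -2.270°.
a = sin²(Δφ/2) + cos φ₁ · cos φ₂ · sin²(Δλ/2) = 0.080951.
c = 2·atan2(√a, √(1−a)) = 0.57701 rad → d = 6371·c ≈ 3676.13 km.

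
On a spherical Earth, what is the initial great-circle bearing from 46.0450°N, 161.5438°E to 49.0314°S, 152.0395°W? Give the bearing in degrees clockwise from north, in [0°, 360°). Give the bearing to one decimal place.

150.8°

Δλ = -152.0395 − 161.5438 = -313.5833°; wrapped into (−180°, 180°]: 46.4167°.
θ = atan2( sin Δλ · cos φ₂ , cos φ₁ · sin φ₂ − sin φ₁ · cos φ₂ · cos Δλ )
  = atan2(0.47493, -0.84948) = 150.791° → normalised to [0°, 360°): 150.791°.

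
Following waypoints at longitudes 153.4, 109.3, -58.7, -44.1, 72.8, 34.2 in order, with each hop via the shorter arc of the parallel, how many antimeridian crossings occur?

0

Leg 1: +153.4° → +109.3°, shortest Δλ = -44.1° (west) — does not cross 180°.
Leg 2: +109.3° → -58.7°, shortest Δλ = -168.0° (west) — does not cross 180°.
Leg 3: -58.7° → -44.1°, shortest Δλ = 14.6° (east) — does not cross 180°.
Leg 4: -44.1° → +72.8°, shortest Δλ = 116.9° (east) — does not cross 180°.
Leg 5: +72.8° → +34.2°, shortest Δλ = -38.6° (west) — does not cross 180°.
Total crossings: 0.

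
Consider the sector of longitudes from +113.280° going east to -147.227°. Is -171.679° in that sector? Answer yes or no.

Yes

Band width going east from +113.280° to -147.227°: ((-147.227 − 113.280) mod 360) = 99.493°.
Offset of -171.679° east of the west edge: ((-171.679 − 113.280) mod 360) = 75.041°.
75.041° ≤ 99.493° ⇒ inside.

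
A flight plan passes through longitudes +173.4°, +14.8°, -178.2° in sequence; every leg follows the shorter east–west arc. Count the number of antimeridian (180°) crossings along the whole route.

Leg 1: +173.4° → +14.8°, shortest Δλ = -158.6° (west) — does not cross 180°.
Leg 2: +14.8° → -178.2°, shortest Δλ = 167.0° (east) — crosses 180°.
Total crossings: 1.

1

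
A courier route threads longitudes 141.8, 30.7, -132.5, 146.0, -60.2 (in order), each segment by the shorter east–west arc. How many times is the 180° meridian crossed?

Leg 1: +141.8° → +30.7°, shortest Δλ = -111.1° (west) — does not cross 180°.
Leg 2: +30.7° → -132.5°, shortest Δλ = -163.2° (west) — does not cross 180°.
Leg 3: -132.5° → +146.0°, shortest Δλ = -81.5° (west) — crosses 180°.
Leg 4: +146.0° → -60.2°, shortest Δλ = 153.8° (east) — crosses 180°.
Total crossings: 2.

2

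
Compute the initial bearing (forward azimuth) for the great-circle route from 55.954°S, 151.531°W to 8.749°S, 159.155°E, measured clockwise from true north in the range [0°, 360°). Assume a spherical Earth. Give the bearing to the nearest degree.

301°

Δλ = 159.155 − -151.531 = 310.686°; wrapped into (−180°, 180°]: -49.314°.
θ = atan2( sin Δλ · cos φ₂ , cos φ₁ · sin φ₂ − sin φ₁ · cos φ₂ · cos Δλ )
  = atan2(-0.74947, 0.44872) = -59.090° → normalised to [0°, 360°): 300.910°.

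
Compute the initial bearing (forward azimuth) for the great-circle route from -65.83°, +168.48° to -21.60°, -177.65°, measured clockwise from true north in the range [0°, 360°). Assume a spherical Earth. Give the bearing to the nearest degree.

Δλ = -177.65 − 168.48 = -346.13°; wrapped into (−180°, 180°]: 13.87°.
θ = atan2( sin Δλ · cos φ₂ , cos φ₁ · sin φ₂ − sin φ₁ · cos φ₂ · cos Δλ )
  = atan2(0.22289, 0.67281) = 18.329° → normalised to [0°, 360°): 18.329°.

18°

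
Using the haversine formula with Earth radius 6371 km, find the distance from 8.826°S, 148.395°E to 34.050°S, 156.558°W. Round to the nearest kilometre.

Δλ = -156.558 − 148.395 = -304.953°; wrapped into (−180°, 180°]: 55.047°.
Δφ = -34.050 − -8.826 = -25.224°.
a = sin²(Δφ/2) + cos φ₁ · cos φ₂ · sin²(Δλ/2) = 0.222515.
c = 2·atan2(√a, √(1−a)) = 0.98247 rad → d = 6371·c ≈ 6259.32 km.

6259 km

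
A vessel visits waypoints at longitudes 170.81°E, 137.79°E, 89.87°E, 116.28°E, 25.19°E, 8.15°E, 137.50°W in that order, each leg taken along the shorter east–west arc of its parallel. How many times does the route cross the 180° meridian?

Leg 1: +170.81° → +137.79°, shortest Δλ = -33.02° (west) — does not cross 180°.
Leg 2: +137.79° → +89.87°, shortest Δλ = -47.92° (west) — does not cross 180°.
Leg 3: +89.87° → +116.28°, shortest Δλ = 26.41° (east) — does not cross 180°.
Leg 4: +116.28° → +25.19°, shortest Δλ = -91.09° (west) — does not cross 180°.
Leg 5: +25.19° → +8.15°, shortest Δλ = -17.04° (west) — does not cross 180°.
Leg 6: +8.15° → -137.50°, shortest Δλ = -145.65° (west) — does not cross 180°.
Total crossings: 0.

0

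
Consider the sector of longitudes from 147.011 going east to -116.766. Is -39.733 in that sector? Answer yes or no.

Band width going east from +147.011° to -116.766°: ((-116.766 − 147.011) mod 360) = 96.223°.
Offset of -39.733° east of the west edge: ((-39.733 − 147.011) mod 360) = 173.256°.
173.256° > 96.223° ⇒ outside.

No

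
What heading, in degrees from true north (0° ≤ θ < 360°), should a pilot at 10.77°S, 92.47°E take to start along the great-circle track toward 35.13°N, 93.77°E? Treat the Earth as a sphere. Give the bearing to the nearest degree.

1°

Δλ = 93.77 − 92.47 = 1.30°.
θ = atan2( sin Δλ · cos φ₂ , cos φ₁ · sin φ₂ − sin φ₁ · cos φ₂ · cos Δλ )
  = atan2(0.01855, 0.71809) = 1.480° → normalised to [0°, 360°): 1.480°.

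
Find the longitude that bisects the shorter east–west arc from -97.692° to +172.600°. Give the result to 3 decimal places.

-142.546°

Signed shortest Δλ from -97.692° to +172.600° is -89.708°.
Midpoint longitude = -97.692° + (-89.708°)/2 = -97.692° − 44.854° = -142.546°.
(The naïve average (-97.692 + +172.600)/2 = 37.454° is on the wrong side of the globe.)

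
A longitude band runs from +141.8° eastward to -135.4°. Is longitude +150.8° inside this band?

Band width going east from +141.8° to -135.4°: ((-135.4 − 141.8) mod 360) = 82.8°.
Offset of +150.8° east of the west edge: ((150.8 − 141.8) mod 360) = 9.0°.
9.0° ≤ 82.8° ⇒ inside.

Yes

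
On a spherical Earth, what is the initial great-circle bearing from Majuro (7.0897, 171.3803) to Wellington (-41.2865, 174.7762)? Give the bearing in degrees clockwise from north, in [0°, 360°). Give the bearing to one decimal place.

176.6°

Δλ = 174.7762 − 171.3803 = 3.3959°.
θ = atan2( sin Δλ · cos φ₂ , cos φ₁ · sin φ₂ − sin φ₁ · cos φ₂ · cos Δλ )
  = atan2(0.04451, -0.74736) = 176.592° → normalised to [0°, 360°): 176.592°.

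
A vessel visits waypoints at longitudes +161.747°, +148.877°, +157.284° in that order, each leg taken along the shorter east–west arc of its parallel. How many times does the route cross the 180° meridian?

0

Leg 1: +161.747° → +148.877°, shortest Δλ = -12.87° (west) — does not cross 180°.
Leg 2: +148.877° → +157.284°, shortest Δλ = 8.407° (east) — does not cross 180°.
Total crossings: 0.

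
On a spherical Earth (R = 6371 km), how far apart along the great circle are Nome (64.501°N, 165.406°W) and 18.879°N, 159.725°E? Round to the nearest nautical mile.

3076 nmi

Δλ = 159.725 − -165.406 = 325.131°; wrapped into (−180°, 180°]: -34.869°.
Δφ = 18.879 − 64.501 = -45.622°.
a = sin²(Δφ/2) + cos φ₁ · cos φ₂ · sin²(Δλ/2) = 0.186872.
c = 2·atan2(√a, √(1−a)) = 0.89405 rad → d = 6371·c ≈ 5696.02 km ≈ 3075.61 nmi.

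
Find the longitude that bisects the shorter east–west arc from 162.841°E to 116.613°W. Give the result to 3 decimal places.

156.886°W

Signed shortest Δλ from +162.841° to -116.613° is +80.546°.
Midpoint longitude = +162.841° + (+80.546°)/2 = +162.841° + 40.273° = +203.114°.
Normalise into (−180°, 180°]: -156.886°.
(The naïve average (+162.841 + -116.613)/2 = 23.114° is on the wrong side of the globe.)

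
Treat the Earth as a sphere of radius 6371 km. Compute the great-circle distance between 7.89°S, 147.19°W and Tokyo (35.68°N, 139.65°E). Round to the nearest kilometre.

Δλ = 139.65 − -147.19 = 286.84°; wrapped into (−180°, 180°]: -73.16°.
Δφ = 35.68 − -7.89 = 43.57°.
a = sin²(Δφ/2) + cos φ₁ · cos φ₂ · sin²(Δλ/2) = 0.423486.
c = 2·atan2(√a, √(1−a)) = 1.41717 rad → d = 6371·c ≈ 9028.76 km.

9029 km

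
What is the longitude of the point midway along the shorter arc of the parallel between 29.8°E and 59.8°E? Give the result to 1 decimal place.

Signed shortest Δλ from +29.8° to +59.8° is +30.0°.
Midpoint longitude = +29.8° + (+30.0°)/2 = +29.8° + 15.0° = +44.8°.

44.8°E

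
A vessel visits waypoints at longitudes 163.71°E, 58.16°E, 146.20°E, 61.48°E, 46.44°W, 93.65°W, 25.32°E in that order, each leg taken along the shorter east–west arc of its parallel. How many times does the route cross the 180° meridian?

0

Leg 1: +163.71° → +58.16°, shortest Δλ = -105.55° (west) — does not cross 180°.
Leg 2: +58.16° → +146.20°, shortest Δλ = 88.04° (east) — does not cross 180°.
Leg 3: +146.20° → +61.48°, shortest Δλ = -84.72° (west) — does not cross 180°.
Leg 4: +61.48° → -46.44°, shortest Δλ = -107.92° (west) — does not cross 180°.
Leg 5: -46.44° → -93.65°, shortest Δλ = -47.21° (west) — does not cross 180°.
Leg 6: -93.65° → +25.32°, shortest Δλ = 118.97° (east) — does not cross 180°.
Total crossings: 0.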